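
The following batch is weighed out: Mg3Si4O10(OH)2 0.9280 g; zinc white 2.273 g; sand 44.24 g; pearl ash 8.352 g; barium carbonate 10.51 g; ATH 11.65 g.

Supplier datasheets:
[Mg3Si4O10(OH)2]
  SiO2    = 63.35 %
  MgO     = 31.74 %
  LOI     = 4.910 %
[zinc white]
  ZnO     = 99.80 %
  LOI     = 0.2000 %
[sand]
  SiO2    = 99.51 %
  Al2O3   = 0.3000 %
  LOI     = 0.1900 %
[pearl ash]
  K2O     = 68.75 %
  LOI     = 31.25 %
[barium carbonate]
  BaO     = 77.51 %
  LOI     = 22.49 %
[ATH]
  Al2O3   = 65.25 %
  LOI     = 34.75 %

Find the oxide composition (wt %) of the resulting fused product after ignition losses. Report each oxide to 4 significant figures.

Glass mass = 68.80 g (batch 77.95 − LOI 9.156).
Composition: ZnO 3.297%, SiO2 64.84%, MgO 0.4281%, BaO 11.84%, Al2O3 11.24%, K2O 8.346%

All internal work holds exact precision through every step — mid-chain values are shown, with 4-significant-figure rounding, within the worked lines; every reported value receives exactly one rounding — derived quantities are rebuilt in full precision (the totals, the yield, net glass mass, ignition loss, six oxide percentages) from the batch weights on 68.80 g of glass as given in the problem or answer text.
Oxide-by-oxide delivered mass:
  ZnO: 2.273·0.9980 = 2.268 g
  SiO2: 0.9280·0.6335 + 44.24·0.9951 = 44.61 g
  MgO: 0.9280·0.3174 = 0.2945 g
  BaO: 10.51·0.7751 = 8.146 g
  Al2O3: 44.24·0.003000 + 11.65·0.6525 = 7.734 g
  K2O: 8.352·0.6875 = 5.742 g
LOI: 0.9280·0.04910 + 2.273·0.002000 + 44.24·0.001900 + 8.352·0.3125 + 10.51·0.2249 + 11.65·0.3475 = 9.156 g
Glass = total batch minus LOI = 77.95 − 9.156 = 68.80 g (equal to the oxide-mass sum)
each oxide over glass, ×100, is wt %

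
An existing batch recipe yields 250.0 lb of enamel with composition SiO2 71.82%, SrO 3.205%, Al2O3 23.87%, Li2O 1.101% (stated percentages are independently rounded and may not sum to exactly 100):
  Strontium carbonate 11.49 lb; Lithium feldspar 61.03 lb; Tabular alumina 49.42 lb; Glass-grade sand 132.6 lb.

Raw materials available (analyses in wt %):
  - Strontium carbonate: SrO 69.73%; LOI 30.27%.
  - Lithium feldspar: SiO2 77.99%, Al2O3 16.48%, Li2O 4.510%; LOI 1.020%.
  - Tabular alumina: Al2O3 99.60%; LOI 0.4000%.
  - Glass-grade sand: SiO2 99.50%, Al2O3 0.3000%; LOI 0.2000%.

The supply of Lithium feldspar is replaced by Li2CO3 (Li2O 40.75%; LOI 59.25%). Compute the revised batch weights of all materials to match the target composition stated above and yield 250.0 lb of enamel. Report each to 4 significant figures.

All internal work runs at exact precision end to end. Mid-chain values are printed (rounded to 4 significant figures) between the steps; each reported value takes a single rounding. The derived quantities, including glass mass, totals, the yield, four oxide percentages, LOI, are re-derived using the weight values for 250.0 lb of glass at exact precision, precisely as stated by question or answer.
Oxide mass targets, per 250.0 lb enamel:
  SiO2: 71.82% × 250.0 = 179.6 lb
  SrO: 3.205% × 250.0 = 8.012 lb
  Al2O3: 23.87% × 250.0 = 59.68 lb
  Li2O: 1.101% × 250.0 = 2.752 lb
Oxide-by-oxide audit given the weights on record, per the basis as stated (delivered sums recover each target modulo rounding of the values):
  SiO2: 180.5·0.9950 = 179.6 lb (target 179.6 lb)
  SrO: 11.49·0.6973 = 8.012 lb (target 8.012 lb)
  Al2O3: 59.37·0.9960 + 180.5·0.003000 = 59.67 lb (target 59.68 lb)
  Li2O: 6.755·0.4075 = 2.753 lb (target 2.752 lb)
Glass mass check: Σ batch − LOI loss = 250.0 lb (per-oxide target masses sum to 250.0 lb; with the basis standing at 250.0 lb — a pure rounding effect).
Batch grand total — Σ batch = 258.1 lb; LOI removed, Σ of batch·LOI: 8.079 lb; yield, glass over the total, = 96.87%.

Revised batch per 250.0 lb enamel:
  Strontium carbonate: 11.49 lb
  Li2CO3: 6.755 lb
  Tabular alumina: 59.37 lb
  Glass-grade sand: 180.5 lb
Total batch = 258.1 lb; LOI loss = 8.079 lb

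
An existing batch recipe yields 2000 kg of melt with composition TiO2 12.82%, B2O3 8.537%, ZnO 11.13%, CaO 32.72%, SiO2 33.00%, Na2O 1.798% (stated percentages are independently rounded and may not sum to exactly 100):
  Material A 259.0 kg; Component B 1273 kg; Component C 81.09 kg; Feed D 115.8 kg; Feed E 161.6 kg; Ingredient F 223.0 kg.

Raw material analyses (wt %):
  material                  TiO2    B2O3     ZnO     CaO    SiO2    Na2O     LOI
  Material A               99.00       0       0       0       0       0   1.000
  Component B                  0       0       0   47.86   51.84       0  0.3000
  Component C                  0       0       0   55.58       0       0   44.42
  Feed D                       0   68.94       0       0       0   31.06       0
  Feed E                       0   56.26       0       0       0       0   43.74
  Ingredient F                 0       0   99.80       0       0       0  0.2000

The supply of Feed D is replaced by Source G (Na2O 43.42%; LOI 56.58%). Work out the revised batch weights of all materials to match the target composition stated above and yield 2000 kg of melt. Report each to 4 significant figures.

The working math carries full precision end to end; in-progress results appear rounded off to 4 significant digits as written. Each reported number is rounded exactly once. The derived quantities (ignition loss, the yield, net glass mass, the totals, six oxide percentages) are carried in full precision using the weight values per 2000 kg of glass as given in the question or the answer.
Per-oxide target masses for 2000 kg melt:
  TiO2: 12.82% × 2000 = 256.4 kg
  B2O3: 8.537% × 2000 = 170.7 kg
  ZnO: 11.13% × 2000 = 222.6 kg
  CaO: 32.72% × 2000 = 654.4 kg
  SiO2: 33.00% × 2000 = 660.0 kg
  Na2O: 1.798% × 2000 = 35.96 kg
Per-oxide balance check from the weights as reported, for the quoted basis mass (oxide sums agree with the targets given rounding of the digits):
  TiO2: 259.0·0.9900 = 256.4 kg (target 256.4 kg)
  B2O3: 303.5·0.5626 = 170.7 kg (target 170.7 kg)
  ZnO: 223.0·0.9980 = 222.6 kg (target 222.6 kg)
  CaO: 1273·0.4786 + 81.09·0.5558 = 654.3 kg (target 654.4 kg)
  SiO2: 1273·0.5184 = 659.9 kg (target 660.0 kg)
  Na2O: 82.82·0.4342 = 35.96 kg (target 35.96 kg)
Glass-mass sanity pass: total charge less LOI = 2000 kg (the Σ of target masses is 2000 kg; against the stated basis, 2000 kg — gaps are rounding artifacts).
Batch total: Σ batch = 2222 kg; loss to ignition Σ batch·LOI = 222.5 kg; yield: glass divided by total = 89.99%.

Revised batch per 2000 kg melt:
  Material A: 259.0 kg
  Component B: 1273 kg
  Component C: 81.09 kg
  Source G: 82.82 kg
  Feed E: 303.5 kg
  Ingredient F: 223.0 kg
Total batch = 2222 kg; LOI loss = 222.5 kg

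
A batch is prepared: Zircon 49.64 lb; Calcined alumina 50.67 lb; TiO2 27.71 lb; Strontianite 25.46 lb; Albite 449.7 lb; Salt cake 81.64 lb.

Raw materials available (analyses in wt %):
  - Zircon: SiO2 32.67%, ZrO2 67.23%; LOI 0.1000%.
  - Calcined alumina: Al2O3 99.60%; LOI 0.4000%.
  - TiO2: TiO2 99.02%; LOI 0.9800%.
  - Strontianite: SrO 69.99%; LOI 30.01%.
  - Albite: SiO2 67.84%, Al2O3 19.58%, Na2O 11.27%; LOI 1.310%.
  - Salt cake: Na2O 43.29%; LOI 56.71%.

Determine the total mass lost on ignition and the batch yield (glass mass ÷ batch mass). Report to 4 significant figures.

LOI loss = 60.35 lb; glass = 624.5 lb; yield = 91.19%

The whole derivation holds full float precision from start to finish — working values are rounded to 4 significant digits when quoted; each reported value sees exactly one rounding; all derived quantities are rebuilt at full precision (ignition loss, glass mass, the yield, the totals, six oxide percentages) from the batch weights per 624.5 lb of glass precisely as stated by problem or answer.
Material-by-material LOI:
  Zircon: 49.64 × 0.001000 = 0.04964 lb
  Calcined alumina: 50.67 × 0.004000 = 0.2027 lb
  TiO2: 27.71 × 0.009800 = 0.2716 lb
  Strontianite: 25.46 × 0.3001 = 7.641 lb
  Albite: 449.7 × 0.01310 = 5.891 lb
  Salt cake: 81.64 × 0.5671 = 46.30 lb
Total LOI = 60.35 lb
Glass = batch − LOI = 684.8 − 60.35 = 624.5 lb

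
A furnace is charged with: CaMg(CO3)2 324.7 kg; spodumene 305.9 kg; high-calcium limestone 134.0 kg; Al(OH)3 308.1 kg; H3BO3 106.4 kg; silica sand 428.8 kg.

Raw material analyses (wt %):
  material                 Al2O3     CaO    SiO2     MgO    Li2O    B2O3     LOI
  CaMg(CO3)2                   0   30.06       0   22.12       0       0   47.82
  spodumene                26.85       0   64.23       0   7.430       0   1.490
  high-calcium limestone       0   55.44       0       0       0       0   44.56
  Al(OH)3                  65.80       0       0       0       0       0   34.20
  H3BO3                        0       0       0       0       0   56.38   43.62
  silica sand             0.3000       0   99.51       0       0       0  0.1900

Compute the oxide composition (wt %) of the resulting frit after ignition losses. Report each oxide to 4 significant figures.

Glass mass = 1236 kg (batch 1608 − LOI 372.1).
Composition: Al2O3 23.16%, CaO 13.91%, SiO2 50.43%, MgO 5.812%, Li2O 1.839%, B2O3 4.854%

The intermediate values are printed rounded off to 4 significant digits across the worked steps; the whole derivation holds exact precision in all steps. Every reported figure carries a single rounding; all derived quantities (the six compositions, net glass mass, the yield, the totals, ignition loss) are re-derived using the weight values for 1236 kg of glass in full float precision, as written in problem or answer.
Per-oxide mass from batch:
  Al2O3: 305.9·0.2685 + 308.1·0.6580 + 428.8·0.003000 = 286.2 kg
  CaO: 324.7·0.3006 + 134.0·0.5544 = 171.9 kg
  SiO2: 305.9·0.6423 + 428.8·0.9951 = 623.2 kg
  MgO: 324.7·0.2212 = 71.82 kg
  Li2O: 305.9·0.07430 = 22.73 kg
  B2O3: 106.4·0.5638 = 59.99 kg
LOI: 324.7·0.4782 + 305.9·0.01490 + 134.0·0.4456 + 308.1·0.3420 + 106.4·0.4362 + 428.8·0.001900 = 372.1 kg
The glass mass, total less LOI, = 1608 − 372.1 = 1236 kg (consistent with Σ oxide mass)
wt %: oxide over glass, times 100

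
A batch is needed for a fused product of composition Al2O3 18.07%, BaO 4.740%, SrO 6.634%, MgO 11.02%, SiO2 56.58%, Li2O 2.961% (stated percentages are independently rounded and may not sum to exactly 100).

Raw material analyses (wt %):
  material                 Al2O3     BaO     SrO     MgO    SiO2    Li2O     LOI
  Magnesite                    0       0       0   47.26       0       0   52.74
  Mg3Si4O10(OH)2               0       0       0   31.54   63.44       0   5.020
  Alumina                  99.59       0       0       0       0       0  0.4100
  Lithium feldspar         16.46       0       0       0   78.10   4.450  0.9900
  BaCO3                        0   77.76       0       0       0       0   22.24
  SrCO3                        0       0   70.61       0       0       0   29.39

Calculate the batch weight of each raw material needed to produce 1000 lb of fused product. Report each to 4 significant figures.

In-progress results are shown, rounded to 4 significant digits, alongside each step; full precision is held throughout; each reported number takes just one rounding. The derived quantities (yield, net glass mass, ignition loss, the six compositions, the totals) are computed in exact precision starting from the weights on 1000 lb of glass, precisely as stated by the problem or answer text.
Target masses of each oxide per 1000 lb fused product:
  Al2O3: 18.07% × 1000 = 180.7 lb
  BaO: 4.740% × 1000 = 47.40 lb
  SrO: 6.634% × 1000 = 66.34 lb
  MgO: 11.02% × 1000 = 110.2 lb
  SiO2: 56.58% × 1000 = 565.8 lb
  Li2O: 2.961% × 1000 = 29.61 lb
Oxide-by-oxide audit applying the batch weights above, under the basis named above (sums match the target masses modulo rounding of the values):
  Al2O3: 71.47·0.9959 + 665.4·0.1646 = 180.7 lb (target 180.7 lb)
  BaO: 60.96·0.7776 = 47.40 lb (target 47.40 lb)
  SrO: 93.95·0.7061 = 66.34 lb (target 66.34 lb)
  MgO: 184.7·0.4726 + 72.71·0.3154 = 110.2 lb (target 110.2 lb)
  SiO2: 72.71·0.6344 + 665.4·0.7810 = 565.8 lb (target 565.8 lb)
  Li2O: 665.4·0.04450 = 29.61 lb (target 29.61 lb)
Glass-mass bookkeeping: batch total minus LOI = 1000 lb (the Σ of target masses is 1000 lb; basis as stated: 1000 lb — rounding explains the deltas).
Total batch = Σ batch = 1149 lb; ignition loss, Σ(batch × LOI) = 149.1 lb; yield = glass ÷ total batch = 87.02%.

Batch per 1000 lb fused product:
  Magnesite: 184.7 lb
  Mg3Si4O10(OH)2: 72.71 lb
  Alumina: 71.47 lb
  Lithium feldspar: 665.4 lb
  BaCO3: 60.96 lb
  SrCO3: 93.95 lb
Total batch = 1149 lb; LOI loss = 149.1 lb; yield = 87.02%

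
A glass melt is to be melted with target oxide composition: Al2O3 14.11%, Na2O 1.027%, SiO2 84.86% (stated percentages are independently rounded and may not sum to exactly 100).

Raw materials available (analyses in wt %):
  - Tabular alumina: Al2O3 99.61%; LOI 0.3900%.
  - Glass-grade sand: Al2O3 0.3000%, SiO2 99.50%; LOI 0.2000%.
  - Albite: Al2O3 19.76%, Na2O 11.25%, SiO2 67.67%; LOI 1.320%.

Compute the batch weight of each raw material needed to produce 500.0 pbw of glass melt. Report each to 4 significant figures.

Batch per 500.0 pbw glass melt:
  Tabular alumina: 60.58 pbw
  Glass-grade sand: 395.4 pbw
  Albite: 45.64 pbw
Total batch = 501.6 pbw; LOI loss = 1.630 pbw; yield = 99.68%

Every computation carries exact precision throughout — intermediates are displayed, rounded to 4 significant digits, in the printout — each reported figure is rounded just once — the derived quantities (three oxide percentages, LOI, glass mass, yield, the totals) are rebuilt using the weight values for 500.0 pbw of glass in exact precision, precisely as stated by either problem or answer.
Oxide mass targets, per 500.0 pbw glass melt:
  Al2O3: 14.11% × 500.0 = 70.55 pbw
  Na2O: 1.027% × 500.0 = 5.135 pbw
  SiO2: 84.86% × 500.0 = 424.3 pbw
Sums-versus-targets review applying the batch weights above, versus the basis set out (sum by sum, the targets are met given rounding of the digits):
  Al2O3: 60.58·0.9961 + 395.4·0.003000 + 45.64·0.1976 = 70.55 pbw (target 70.55 pbw)
  Na2O: 45.64·0.1125 = 5.135 pbw (target 5.135 pbw)
  SiO2: 395.4·0.9950 + 45.64·0.6767 = 424.3 pbw (target 424.3 pbw)
Glass-mass sanity pass: batch total minus LOI = 500.0 pbw (the Σ of target masses is 500.0 pbw; stated basis 500.0 pbw — differing by rounding only).
Adding the batch up: Σ batch = 501.6 pbw; LOI removed, Σ of batch·LOI: 1.630 pbw; as yield: glass ÷ batch → 99.68%.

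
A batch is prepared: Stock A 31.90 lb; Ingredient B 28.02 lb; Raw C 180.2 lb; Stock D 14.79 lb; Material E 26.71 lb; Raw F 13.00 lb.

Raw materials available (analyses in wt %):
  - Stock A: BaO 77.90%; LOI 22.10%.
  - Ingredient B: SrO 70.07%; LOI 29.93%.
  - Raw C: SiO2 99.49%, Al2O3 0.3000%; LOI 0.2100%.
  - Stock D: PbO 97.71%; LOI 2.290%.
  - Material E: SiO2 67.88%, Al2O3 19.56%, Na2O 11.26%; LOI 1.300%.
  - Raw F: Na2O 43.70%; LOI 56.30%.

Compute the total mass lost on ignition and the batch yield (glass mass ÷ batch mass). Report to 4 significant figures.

LOI loss = 23.82 lb; glass = 270.8 lb; yield = 91.92%

Every computation maintains full float precision all the way through; the intermediate values are displayed rounded to four significant figures in the working — a single rounding yields every reported number. Derived quantities, including glass mass, six oxide percentages, the yield, totals, ignition loss, are recomputed from the batch weights at 270.8 lb of glass at full float precision as quoted within the question or the answer.
Per-material ignition loss:
  Stock A: 31.90 × 0.2210 = 7.050 lb
  Ingredient B: 28.02 × 0.2993 = 8.386 lb
  Raw C: 180.2 × 0.002100 = 0.3784 lb
  Stock D: 14.79 × 0.02290 = 0.3387 lb
  Material E: 26.71 × 0.01300 = 0.3472 lb
  Raw F: 13.00 × 0.5630 = 7.319 lb
Total LOI = 23.82 lb
Glass = batch − LOI = 294.6 − 23.82 = 270.8 lb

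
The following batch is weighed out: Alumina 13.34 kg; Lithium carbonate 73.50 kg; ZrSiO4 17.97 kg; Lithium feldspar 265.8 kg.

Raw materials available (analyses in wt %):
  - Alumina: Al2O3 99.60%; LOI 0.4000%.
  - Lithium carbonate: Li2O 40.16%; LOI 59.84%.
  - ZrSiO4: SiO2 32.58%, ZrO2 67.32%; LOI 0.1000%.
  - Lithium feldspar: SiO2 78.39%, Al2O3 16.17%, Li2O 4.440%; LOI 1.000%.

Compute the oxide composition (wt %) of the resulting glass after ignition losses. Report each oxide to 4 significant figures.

The working math keeps full float precision from start to finish; values along the way are printed, with 4-significant-digit rounding, between the steps — every reported number takes a single rounding. All derived quantities, which include ignition loss, glass mass, the totals, yield, the four compositions, are computed in full float precision, as written in either problem or answer, starting from the weights for 323.9 kg of glass.
Oxide-by-oxide delivered mass:
  SiO2: 17.97·0.3258 + 265.8·0.7839 = 214.2 kg
  ZrO2: 17.97·0.6732 = 12.10 kg
  Al2O3: 13.34·0.9960 + 265.8·0.1617 = 56.27 kg
  Li2O: 73.50·0.4016 + 265.8·0.04440 = 41.32 kg
LOI: 13.34·0.004000 + 73.50·0.5984 + 17.97·0.001000 + 265.8·0.01000 = 46.71 kg
Net of LOI, the glass mass = 370.6 − 46.71 = 323.9 kg (the oxide masses sum to this)
wt % = 100 × oxide mass / glass mass

Glass mass = 323.9 kg (batch 370.6 − LOI 46.71).
Composition: SiO2 66.14%, ZrO2 3.735%, Al2O3 17.37%, Li2O 12.76%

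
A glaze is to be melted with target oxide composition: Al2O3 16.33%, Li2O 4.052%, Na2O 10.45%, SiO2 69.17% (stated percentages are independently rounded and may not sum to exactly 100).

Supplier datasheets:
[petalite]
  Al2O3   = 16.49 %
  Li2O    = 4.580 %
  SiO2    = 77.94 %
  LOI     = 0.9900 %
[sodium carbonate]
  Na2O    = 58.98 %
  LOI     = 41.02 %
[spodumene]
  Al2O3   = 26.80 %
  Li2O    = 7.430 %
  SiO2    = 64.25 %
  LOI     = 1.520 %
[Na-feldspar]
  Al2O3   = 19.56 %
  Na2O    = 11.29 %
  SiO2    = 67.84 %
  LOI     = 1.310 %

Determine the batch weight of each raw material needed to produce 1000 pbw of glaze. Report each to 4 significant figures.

Values along the way are printed, rounded to four significant figures, as written. Every computation runs at exact precision from start to finish. Every reported number undergoes a single rounding; derived quantities are carried starting from the weights at 1000 pbw of glass at full precision (glass mass, yield, four oxide percentages, ignition loss, totals), exactly as printed in question or answer.
Target oxide masses per 1000 pbw glaze:
  Al2O3: 16.33% × 1000 = 163.3 pbw
  Li2O: 4.052% × 1000 = 40.52 pbw
  Na2O: 10.45% × 1000 = 104.5 pbw
  SiO2: 69.17% × 1000 = 691.7 pbw
Verifying the oxide balance working from each reported weight, against the basis in use (each sum matches its target mass inside rounding margins):
  Al2O3: 733.2·0.1649 + 93.38·0.2680 + 88.78·0.1956 = 163.3 pbw (target 163.3 pbw)
  Li2O: 733.2·0.04580 + 93.38·0.07430 = 40.52 pbw (target 40.52 pbw)
  Na2O: 160.2·0.5898 + 88.78·0.1129 = 104.5 pbw (target 104.5 pbw)
  SiO2: 733.2·0.7794 + 93.38·0.6425 + 88.78·0.6784 = 691.7 pbw (target 691.7 pbw)
Glass-mass bookkeeping: total batch − LOI = 1000 pbw (summing oxide targets gives 1000 pbw; basis as stated: 1000 pbw — deltas are rounding alone).
Batch grand total — Σ batch = 1076 pbw; loss to ignition Σ batch·LOI = 75.56 pbw; yield = glass ÷ total batch = 92.98%.

Batch per 1000 pbw glaze:
  petalite: 733.2 pbw
  sodium carbonate: 160.2 pbw
  spodumene: 93.38 pbw
  Na-feldspar: 88.78 pbw
Total batch = 1076 pbw; LOI loss = 75.56 pbw; yield = 92.98%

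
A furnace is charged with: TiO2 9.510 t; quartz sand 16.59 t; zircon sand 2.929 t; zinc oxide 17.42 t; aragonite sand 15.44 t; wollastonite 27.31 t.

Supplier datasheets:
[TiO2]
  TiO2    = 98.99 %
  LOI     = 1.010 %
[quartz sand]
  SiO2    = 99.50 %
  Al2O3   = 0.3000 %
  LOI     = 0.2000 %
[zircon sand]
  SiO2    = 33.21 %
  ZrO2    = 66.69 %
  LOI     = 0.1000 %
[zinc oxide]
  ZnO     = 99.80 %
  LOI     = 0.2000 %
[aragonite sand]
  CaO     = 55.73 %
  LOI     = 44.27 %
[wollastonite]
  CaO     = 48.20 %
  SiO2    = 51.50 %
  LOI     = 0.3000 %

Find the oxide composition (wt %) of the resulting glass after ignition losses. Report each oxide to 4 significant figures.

The intermediate values are displayed (rounded to four significant figures) alongside each step; the whole derivation holds exact precision from start to finish; each reported figure is rounded a single time — the derived quantities (the yield, ignition loss, totals, the six compositions, glass mass) are re-derived using the weight values per 82.11 t of glass in full float precision as given in the problem or the answer.
Oxide-by-oxide delivered mass:
  CaO: 15.44·0.5573 + 27.31·0.4820 = 21.77 t
  SiO2: 16.59·0.9950 + 2.929·0.3321 + 27.31·0.5150 = 31.54 t
  ZnO: 17.42·0.9980 = 17.39 t
  ZrO2: 2.929·0.6669 = 1.953 t
  TiO2: 9.510·0.9899 = 9.414 t
  Al2O3: 16.59·0.003000 = 0.04977 t
LOI: 9.510·0.01010 + 16.59·0.002000 + 2.929·0.001000 + 17.42·0.002000 + 15.44·0.4427 + 27.31·0.003000 = 7.084 t
The glass mass, total less LOI, = 89.20 − 7.084 = 82.11 t (= the summed oxide contributions)
percent share: oxide ÷ glass, ×100

Glass mass = 82.11 t (batch 89.20 − LOI 7.084).
Composition: CaO 26.51%, SiO2 38.42%, ZnO 21.17%, ZrO2 2.379%, TiO2 11.46%, Al2O3 0.06061%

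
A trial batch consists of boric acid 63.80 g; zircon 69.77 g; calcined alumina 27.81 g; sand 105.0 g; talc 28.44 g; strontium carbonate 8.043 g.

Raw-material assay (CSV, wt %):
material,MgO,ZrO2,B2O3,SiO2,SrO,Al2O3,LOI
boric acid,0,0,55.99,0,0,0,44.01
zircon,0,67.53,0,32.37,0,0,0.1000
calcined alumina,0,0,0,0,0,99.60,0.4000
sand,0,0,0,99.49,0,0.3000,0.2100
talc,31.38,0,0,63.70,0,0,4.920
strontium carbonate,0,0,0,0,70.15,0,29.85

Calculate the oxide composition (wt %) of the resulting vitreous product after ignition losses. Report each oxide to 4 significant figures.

All arithmetic maintains full precision all the way through; in-progress results appear (rounded to 4 significant figures) across the worked steps. Every reported value takes exactly one rounding; the derived quantities, including six oxide percentages, the yield, glass mass, the totals, ignition loss, are recomputed using the weight values at 270.6 g of glass in exact precision as written in either problem or answer.
Mass of each oxide from the mix:
  MgO: 28.44·0.3138 = 8.924 g
  ZrO2: 69.77·0.6753 = 47.12 g
  B2O3: 63.80·0.5599 = 35.72 g
  SiO2: 69.77·0.3237 + 105.0·0.9949 + 28.44·0.6370 = 145.2 g
  SrO: 8.043·0.7015 = 5.642 g
  Al2O3: 27.81·0.9960 + 105.0·0.003000 = 28.01 g
LOI: 63.80·0.4401 + 69.77·0.001000 + 27.81·0.004000 + 105.0·0.002100 + 28.44·0.04920 + 8.043·0.2985 = 32.28 g
The glass mass, total less LOI, = 302.9 − 32.28 = 270.6 g (= Σ oxide masses)
wt % = 100 × oxide mass / glass mass

Glass mass = 270.6 g (batch 302.9 − LOI 32.28).
Composition: MgO 3.298%, ZrO2 17.41%, B2O3 13.20%, SiO2 53.65%, SrO 2.085%, Al2O3 10.35%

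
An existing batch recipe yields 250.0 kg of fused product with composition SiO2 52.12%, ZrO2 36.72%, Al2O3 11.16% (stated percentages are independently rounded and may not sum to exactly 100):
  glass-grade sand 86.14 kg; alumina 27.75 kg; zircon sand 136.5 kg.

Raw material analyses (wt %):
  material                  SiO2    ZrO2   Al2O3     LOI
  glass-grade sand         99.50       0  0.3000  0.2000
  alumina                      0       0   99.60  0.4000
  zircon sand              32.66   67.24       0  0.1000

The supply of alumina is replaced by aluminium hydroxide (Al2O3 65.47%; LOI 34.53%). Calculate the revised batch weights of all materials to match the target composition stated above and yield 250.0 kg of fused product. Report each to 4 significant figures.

Revised batch per 250.0 kg fused product:
  glass-grade sand: 86.14 kg
  aluminium hydroxide: 42.22 kg
  zircon sand: 136.5 kg
Total batch = 264.9 kg; LOI loss = 14.89 kg

The intermediate values appear rounded to 4 significant figures as written — the whole derivation keeps full precision end to end. Every reported value is rounded once only; the derived quantities, including ignition loss, the yield, net glass mass, the totals, the three compositions, are rebuilt using the weight values per 250.0 kg of glass in exact precision exactly as shown in problem or answer.
Oxide mass targets, per 250.0 kg fused product:
  SiO2: 52.12% × 250.0 = 130.3 kg
  ZrO2: 36.72% × 250.0 = 91.80 kg
  Al2O3: 11.16% × 250.0 = 27.90 kg
Sums-versus-targets review applying the batch weights above, at the basis given (every target is met by its sum up to rounding of the answer):
  SiO2: 86.14·0.9950 + 136.5·0.3266 = 130.3 kg (target 130.3 kg)
  ZrO2: 136.5·0.6724 = 91.78 kg (target 91.80 kg)
  Al2O3: 86.14·0.003000 + 42.22·0.6547 = 27.90 kg (target 27.90 kg)
Consistency of the glass mass: total batch − LOI = 250.0 kg (the Σ of target masses is 250.0 kg; against the stated basis, 250.0 kg — any gap is answer rounding).
Batch total: Σ batch = 264.9 kg; LOI removed, Σ of batch·LOI: 14.89 kg; yield: glass divided by total = 94.38%.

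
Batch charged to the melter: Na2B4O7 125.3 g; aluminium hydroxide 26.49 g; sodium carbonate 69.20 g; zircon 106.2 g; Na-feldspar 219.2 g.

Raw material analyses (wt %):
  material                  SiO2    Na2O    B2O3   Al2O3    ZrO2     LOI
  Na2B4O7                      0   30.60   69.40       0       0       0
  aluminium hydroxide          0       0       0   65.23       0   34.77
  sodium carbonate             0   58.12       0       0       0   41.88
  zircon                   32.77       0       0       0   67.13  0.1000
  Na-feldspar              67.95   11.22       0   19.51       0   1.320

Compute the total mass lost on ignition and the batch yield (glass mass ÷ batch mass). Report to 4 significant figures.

The working math carries full precision end to end — intermediates are shown rounded to four significant figures in the printout; every reported value receives exactly one rounding. All derived quantities are carried using the weight values per 505.2 g of glass at exact precision (the totals, the five compositions, yield, net glass mass, LOI), as set out in the problem or answer text.
Loss on ignition, line by line:
  Na2B4O7: 125.3 × 0 = 0 g
  aluminium hydroxide: 26.49 × 0.3477 = 9.211 g
  sodium carbonate: 69.20 × 0.4188 = 28.98 g
  zircon: 106.2 × 0.001000 = 0.1062 g
  Na-feldspar: 219.2 × 0.01320 = 2.893 g
Total LOI = 41.19 g
Glass = batch − LOI = 546.4 − 41.19 = 505.2 g

LOI loss = 41.19 g; glass = 505.2 g; yield = 92.46%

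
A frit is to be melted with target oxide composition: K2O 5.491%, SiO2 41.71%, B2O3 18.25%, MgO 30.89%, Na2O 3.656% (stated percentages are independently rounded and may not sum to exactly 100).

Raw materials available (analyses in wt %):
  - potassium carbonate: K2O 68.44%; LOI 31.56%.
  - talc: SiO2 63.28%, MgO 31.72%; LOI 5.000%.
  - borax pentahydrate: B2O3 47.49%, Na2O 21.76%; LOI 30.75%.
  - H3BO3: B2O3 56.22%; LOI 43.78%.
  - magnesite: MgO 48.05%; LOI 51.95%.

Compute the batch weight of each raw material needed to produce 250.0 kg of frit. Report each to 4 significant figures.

Batch per 250.0 kg frit:
  potassium carbonate: 20.06 kg
  talc: 164.8 kg
  borax pentahydrate: 42.00 kg
  H3BO3: 45.67 kg
  magnesite: 51.94 kg
Total batch = 324.5 kg; LOI loss = 74.46 kg; yield = 77.05%

All internal work carries full float precision end to end — values along the way are displayed, rounded to 4 significant figures, at each printed step; every reported value takes a single rounding; derived quantities, including glass mass, LOI, five oxide percentages, totals, the yield, are computed starting from the weights at 250.0 kg of glass at exact precision, as they appear in question or answer.
Oxide-by-oxide targets in 250.0 kg frit:
  K2O: 5.491% × 250.0 = 13.73 kg
  SiO2: 41.71% × 250.0 = 104.3 kg
  B2O3: 18.25% × 250.0 = 45.62 kg
  MgO: 30.89% × 250.0 = 77.22 kg
  Na2O: 3.656% × 250.0 = 9.140 kg
Mass-balance tally per oxide from the weights as reported, at the basis given (sum by sum, the targets are met inside rounding margins):
  K2O: 20.06·0.6844 = 13.73 kg (target 13.73 kg)
  SiO2: 164.8·0.6328 = 104.3 kg (target 104.3 kg)
  B2O3: 42.00·0.4749 + 45.67·0.5622 = 45.62 kg (target 45.62 kg)
  MgO: 164.8·0.3172 + 51.94·0.4805 = 77.23 kg (target 77.22 kg)
  Na2O: 42.00·0.2176 = 9.139 kg (target 9.140 kg)
Glass-mass bookkeeping: net batch after ignition = 250.0 kg (the Σ of target masses is 250.0 kg; versus the stated basis of 250.0 kg — differing by rounding only).
Summing the batch: Σ batch = 324.5 kg; Σ batch·LOI gives LOI loss = 74.46 kg; the yield ratio, glass ÷ batch: 77.05%.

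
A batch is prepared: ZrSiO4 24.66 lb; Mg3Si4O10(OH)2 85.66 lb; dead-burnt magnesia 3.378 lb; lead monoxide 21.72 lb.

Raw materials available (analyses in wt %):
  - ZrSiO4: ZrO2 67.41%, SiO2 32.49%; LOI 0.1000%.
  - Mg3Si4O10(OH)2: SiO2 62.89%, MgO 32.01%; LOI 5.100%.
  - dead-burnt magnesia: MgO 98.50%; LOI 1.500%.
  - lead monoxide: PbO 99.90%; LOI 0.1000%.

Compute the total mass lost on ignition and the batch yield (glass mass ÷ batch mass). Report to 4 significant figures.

The working math holds full float precision all the way through. Mid-chain values are displayed rounded to 4 significant figures as written — each reported number is rounded just once. Derived quantities are carried at exact precision (four oxide percentages, the totals, the yield, ignition loss, glass mass) from the batch weights at 131.0 lb of glass, exactly as shown in the problem or answer text.
Ignition loss by material:
  ZrSiO4: 24.66 × 0.001000 = 0.02466 lb
  Mg3Si4O10(OH)2: 85.66 × 0.05100 = 4.369 lb
  dead-burnt magnesia: 3.378 × 0.01500 = 0.05067 lb
  lead monoxide: 21.72 × 0.001000 = 0.02172 lb
Total LOI = 4.466 lb
Glass = batch − LOI = 135.4 − 4.466 = 131.0 lb

LOI loss = 4.466 lb; glass = 131.0 lb; yield = 96.70%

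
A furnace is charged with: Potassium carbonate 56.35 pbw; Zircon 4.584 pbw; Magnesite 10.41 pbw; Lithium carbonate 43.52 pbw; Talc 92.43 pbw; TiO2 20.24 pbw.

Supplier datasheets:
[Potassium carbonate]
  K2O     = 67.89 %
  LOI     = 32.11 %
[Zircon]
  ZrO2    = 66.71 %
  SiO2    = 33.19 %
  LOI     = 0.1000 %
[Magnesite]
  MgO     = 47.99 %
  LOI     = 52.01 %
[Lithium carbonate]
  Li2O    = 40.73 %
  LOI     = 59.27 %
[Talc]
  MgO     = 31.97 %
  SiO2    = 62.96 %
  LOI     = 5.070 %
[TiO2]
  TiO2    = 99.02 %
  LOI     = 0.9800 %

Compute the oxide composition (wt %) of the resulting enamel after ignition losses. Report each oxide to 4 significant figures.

In-progress results are printed (rounded to four significant digits) between the steps. The whole derivation runs at exact precision at all times. A single rounding completes each reported number. Derived quantities (net glass mass, the yield, totals, six oxide percentages, LOI) are computed in full precision from the weighed amounts on 173.3 pbw of glass precisely as stated by problem or answer.
Mass of each oxide from the mix:
  TiO2: 20.24·0.9902 = 20.04 pbw
  ZrO2: 4.584·0.6671 = 3.058 pbw
  Li2O: 43.52·0.4073 = 17.73 pbw
  K2O: 56.35·0.6789 = 38.26 pbw
  MgO: 10.41·0.4799 + 92.43·0.3197 = 34.55 pbw
  SiO2: 4.584·0.3319 + 92.43·0.6296 = 59.72 pbw
LOI: 56.35·0.3211 + 4.584·0.001000 + 10.41·0.5201 + 43.52·0.5927 + 92.43·0.05070 + 20.24·0.009800 = 54.19 pbw
Resulting glass, batch − LOI: 227.5 − 54.19 = 173.3 pbw (the oxide masses sum to this)
oxide / glass × 100 gives the wt %

Glass mass = 173.3 pbw (batch 227.5 − LOI 54.19).
Composition: TiO2 11.56%, ZrO2 1.764%, Li2O 10.23%, K2O 22.07%, MgO 19.93%, SiO2 34.45%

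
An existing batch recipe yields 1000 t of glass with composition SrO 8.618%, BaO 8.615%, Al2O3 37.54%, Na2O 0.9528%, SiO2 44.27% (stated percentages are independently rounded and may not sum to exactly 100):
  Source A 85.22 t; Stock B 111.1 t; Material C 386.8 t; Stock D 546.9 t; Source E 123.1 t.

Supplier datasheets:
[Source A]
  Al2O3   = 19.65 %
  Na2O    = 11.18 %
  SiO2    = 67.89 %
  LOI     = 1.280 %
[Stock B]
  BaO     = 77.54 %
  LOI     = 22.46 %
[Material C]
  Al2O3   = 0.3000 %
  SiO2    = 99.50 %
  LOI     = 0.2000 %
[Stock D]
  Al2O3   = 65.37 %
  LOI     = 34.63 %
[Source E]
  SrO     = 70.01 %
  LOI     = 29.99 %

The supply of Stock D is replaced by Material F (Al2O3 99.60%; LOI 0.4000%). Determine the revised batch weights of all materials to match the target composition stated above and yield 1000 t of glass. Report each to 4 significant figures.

All arithmetic carries full float precision throughout; values along the way appear rounded to four significant digits across the worked steps. Every reported number carries a single rounding; all derived quantities are rebuilt at full precision (totals, net glass mass, yield, the five compositions, LOI) starting from the weights per 1000 t of glass, as set out in the problem or the answer.
Per-oxide target masses for 1000 t glass:
  SrO: 8.618% × 1000 = 86.18 t
  BaO: 8.615% × 1000 = 86.15 t
  Al2O3: 37.54% × 1000 = 375.4 t
  Na2O: 0.9528% × 1000 = 9.528 t
  SiO2: 44.27% × 1000 = 442.7 t
Verifying the oxide balance working from each reported weight, on the stated basis (each sum matches its target mass up to rounding of the answer):
  SrO: 123.1·0.7001 = 86.18 t (target 86.18 t)
  BaO: 111.1·0.7754 = 86.15 t (target 86.15 t)
  Al2O3: 85.22·0.1965 + 386.8·0.003000 + 358.9·0.9960 = 375.4 t (target 375.4 t)
  Na2O: 85.22·0.1118 = 9.528 t (target 9.528 t)
  SiO2: 85.22·0.6789 + 386.8·0.9950 = 442.7 t (target 442.7 t)
Glass-mass sanity pass: batch total minus LOI = 999.9 t (summing oxide targets gives 1000 t; the stated basis being 1000 t — rounding explains the deltas).
Total batch = Σ batch = 1065 t; LOI loss = Σ batch·LOI = 65.17 t; yield: glass divided by total = 93.88%.

Revised batch per 1000 t glass:
  Source A: 85.22 t
  Stock B: 111.1 t
  Material C: 386.8 t
  Material F: 358.9 t
  Source E: 123.1 t
Total batch = 1065 t; LOI loss = 65.17 t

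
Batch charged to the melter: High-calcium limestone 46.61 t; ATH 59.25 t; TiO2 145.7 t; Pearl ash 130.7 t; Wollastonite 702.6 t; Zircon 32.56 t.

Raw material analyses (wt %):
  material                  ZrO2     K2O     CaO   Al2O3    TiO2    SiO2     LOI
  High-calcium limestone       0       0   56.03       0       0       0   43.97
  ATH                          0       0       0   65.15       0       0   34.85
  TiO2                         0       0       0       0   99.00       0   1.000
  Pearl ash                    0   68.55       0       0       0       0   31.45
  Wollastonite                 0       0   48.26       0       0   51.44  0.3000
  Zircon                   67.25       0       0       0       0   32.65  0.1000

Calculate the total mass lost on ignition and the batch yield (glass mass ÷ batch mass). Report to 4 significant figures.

All internal work carries exact precision at each step — in-progress results are displayed rounded off to 4 significant digits in the printout — exactly one rounding lands on each reported figure. The derived quantities are computed at exact precision (totals, LOI, six oxide percentages, net glass mass, the yield) starting from the weights per 1032 t of glass exactly as shown in either problem or answer.
Ignition loss by material:
  High-calcium limestone: 46.61 × 0.4397 = 20.49 t
  ATH: 59.25 × 0.3485 = 20.65 t
  TiO2: 145.7 × 0.01000 = 1.457 t
  Pearl ash: 130.7 × 0.3145 = 41.11 t
  Wollastonite: 702.6 × 0.003000 = 2.108 t
  Zircon: 32.56 × 0.001000 = 0.03256 t
Total LOI = 85.85 t
Glass = batch − LOI = 1117 − 85.85 = 1032 t

LOI loss = 85.85 t; glass = 1032 t; yield = 92.32%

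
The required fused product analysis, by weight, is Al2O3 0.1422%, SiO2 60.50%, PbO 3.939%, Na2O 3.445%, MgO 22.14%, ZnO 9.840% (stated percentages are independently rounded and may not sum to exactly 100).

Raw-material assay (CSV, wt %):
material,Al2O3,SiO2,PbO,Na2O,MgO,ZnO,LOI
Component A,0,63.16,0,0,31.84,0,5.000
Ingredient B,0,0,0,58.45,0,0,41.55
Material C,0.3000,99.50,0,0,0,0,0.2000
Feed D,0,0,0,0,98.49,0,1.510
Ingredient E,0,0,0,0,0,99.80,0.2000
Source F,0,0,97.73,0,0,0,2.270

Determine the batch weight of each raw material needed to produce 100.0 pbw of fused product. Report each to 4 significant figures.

Batch per 100.0 pbw fused product:
  Component A: 21.12 pbw
  Ingredient B: 5.894 pbw
  Material C: 47.40 pbw
  Feed D: 15.65 pbw
  Ingredient E: 9.860 pbw
  Source F: 4.030 pbw
Total batch = 104.0 pbw; LOI loss = 3.947 pbw; yield = 96.20%

Intermediates are printed (rounded to four significant digits) in the working; the working math runs at full precision all the way through; every reported number takes just one rounding — the derived quantities (LOI, yield, totals, glass mass, the six compositions) are recomputed in full float precision starting from the weights for 100.0 pbw of glass, as written in the question or the answer.
Target oxide masses per 100.0 pbw fused product:
  Al2O3: 0.1422% × 100.0 = 0.1422 pbw
  SiO2: 60.50% × 100.0 = 60.50 pbw
  PbO: 3.939% × 100.0 = 3.939 pbw
  Na2O: 3.445% × 100.0 = 3.445 pbw
  MgO: 22.14% × 100.0 = 22.14 pbw
  ZnO: 9.840% × 100.0 = 9.840 pbw
Sums-versus-targets review on the weights just shown, on the stated basis (sum by sum, the targets are met once rounding is allowed for):
  Al2O3: 47.40·0.003000 = 0.1422 pbw (target 0.1422 pbw)
  SiO2: 21.12·0.6316 + 47.40·0.9950 = 60.50 pbw (target 60.50 pbw)
  PbO: 4.030·0.9773 = 3.939 pbw (target 3.939 pbw)
  Na2O: 5.894·0.5845 = 3.445 pbw (target 3.445 pbw)
  MgO: 21.12·0.3184 + 15.65·0.9849 = 22.14 pbw (target 22.14 pbw)
  ZnO: 9.860·0.9980 = 9.840 pbw (target 9.840 pbw)
Auditing the glass mass value: batch total minus LOI = 100.0 pbw (per-oxide target masses sum to 100.0 pbw; basis as stated: 100.0 pbw — a pure rounding effect).
Batch total: Σ batch = 104.0 pbw; LOI removed, Σ of batch·LOI: 3.947 pbw; yield, glass over the total, = 96.20%.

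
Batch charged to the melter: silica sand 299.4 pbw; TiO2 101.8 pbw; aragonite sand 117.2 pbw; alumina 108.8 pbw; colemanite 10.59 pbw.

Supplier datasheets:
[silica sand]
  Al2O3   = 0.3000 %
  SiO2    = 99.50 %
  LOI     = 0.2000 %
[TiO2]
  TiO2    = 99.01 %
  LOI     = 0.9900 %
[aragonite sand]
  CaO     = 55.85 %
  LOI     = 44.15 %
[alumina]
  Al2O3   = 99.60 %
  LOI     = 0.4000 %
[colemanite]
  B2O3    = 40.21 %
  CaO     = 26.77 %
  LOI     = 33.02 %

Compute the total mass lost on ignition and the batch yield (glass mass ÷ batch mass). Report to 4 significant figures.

Full float precision is held through the solve — values along the way appear with 4-significant-digit rounding when written out; each reported number is rounded once only. The derived quantities (net glass mass, totals, five oxide percentages, LOI, yield) are rebuilt in full float precision from the batch weights for 580.5 pbw of glass, as they appear in question or answer.
LOI of each material in turn:
  silica sand: 299.4 × 0.002000 = 0.5988 pbw
  TiO2: 101.8 × 0.009900 = 1.008 pbw
  aragonite sand: 117.2 × 0.4415 = 51.74 pbw
  alumina: 108.8 × 0.004000 = 0.4352 pbw
  colemanite: 10.59 × 0.3302 = 3.497 pbw
Total LOI = 57.28 pbw
Glass = batch − LOI = 637.8 − 57.28 = 580.5 pbw

LOI loss = 57.28 pbw; glass = 580.5 pbw; yield = 91.02%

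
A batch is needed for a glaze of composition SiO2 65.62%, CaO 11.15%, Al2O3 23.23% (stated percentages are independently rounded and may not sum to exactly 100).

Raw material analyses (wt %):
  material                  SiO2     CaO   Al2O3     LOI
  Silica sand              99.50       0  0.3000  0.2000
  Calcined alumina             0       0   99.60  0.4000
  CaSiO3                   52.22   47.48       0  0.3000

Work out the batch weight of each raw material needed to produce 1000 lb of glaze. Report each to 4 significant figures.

Values along the way appear, rounded to four significant figures, as written — every computation maintains full float precision end to end. Each reported value is rounded only once — the derived quantities are carried from the weighed amounts on 1000 lb of glass at full precision (the totals, the yield, the three compositions, ignition loss, net glass mass) as written in the question or the answer.
Oxide mass targets, per 1000 lb glaze:
  SiO2: 65.62% × 1000 = 656.2 lb
  CaO: 11.15% × 1000 = 111.5 lb
  Al2O3: 23.23% × 1000 = 232.3 lb
A balance pass over the oxides, using the reported weights, under the basis named above (every target is met by its sum within answer rounding):
  SiO2: 536.3·0.9950 + 234.8·0.5222 = 656.2 lb (target 656.2 lb)
  CaO: 234.8·0.4748 = 111.5 lb (target 111.5 lb)
  Al2O3: 536.3·0.003000 + 231.6·0.9960 = 232.3 lb (target 232.3 lb)
Mass balance on the glass: whole batch net of LOI = 1000 lb (targets for the oxides total 1000 lb; stated basis 1000 lb — deltas are rounding alone).
Adding the batch up: Σ batch = 1003 lb; Σ batch·LOI gives LOI loss = 2.703 lb; yield = glass ÷ total batch = 99.73%.

Batch per 1000 lb glaze:
  Silica sand: 536.3 lb
  Calcined alumina: 231.6 lb
  CaSiO3: 234.8 lb
Total batch = 1003 lb; LOI loss = 2.703 lb; yield = 99.73%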